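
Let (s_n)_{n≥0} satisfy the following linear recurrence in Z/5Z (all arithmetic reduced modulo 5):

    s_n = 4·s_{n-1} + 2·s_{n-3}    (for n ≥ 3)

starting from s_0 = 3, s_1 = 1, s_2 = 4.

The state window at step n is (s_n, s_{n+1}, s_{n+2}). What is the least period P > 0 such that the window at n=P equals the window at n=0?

n=0: window = (3, 1, 4)
n=1: window = (1, 4, 2)
n=2: window = (4, 2, 0)
n=3: window = (2, 0, 3)
n=4: window = (0, 3, 1)
n=5: window = (3, 1, 4)
window at n=5 equals window at n=0 → period = 5

5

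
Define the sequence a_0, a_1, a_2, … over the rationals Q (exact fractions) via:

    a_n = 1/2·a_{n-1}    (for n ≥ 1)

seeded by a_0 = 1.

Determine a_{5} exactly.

1/32

a_1 = 1/2·1 = 1/2
a_2 = 1/2·1/2 = 1/4
a_3 = 1/2·1/4 = 1/8
a_4 = 1/2·1/8 = 1/16
a_5 = 1/2·1/16 = 1/32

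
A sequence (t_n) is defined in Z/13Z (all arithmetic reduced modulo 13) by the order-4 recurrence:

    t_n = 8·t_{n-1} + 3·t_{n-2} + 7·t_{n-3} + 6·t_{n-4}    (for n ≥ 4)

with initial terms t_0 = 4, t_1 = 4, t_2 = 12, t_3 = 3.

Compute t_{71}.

1

t_4 = 8·3 + 3·12 + 7·4 + 6·4 = 8
t_5 = 8·8 + 3·3 + 7·12 + 6·4 = 12
t_6 = 8·12 + 3·8 + 7·3 + 6·12 = 5
t_7 = 8·5 + 3·12 + 7·8 + 6·3 = 7
t_8 = 8·7 + 3·5 + 7·12 + 6·8 = 8
t_9 = 8·8 + 3·7 + 7·5 + 6·12 = 10
t_10 = 8·10 + 3·8 + 7·7 + 6·5 = 1
t_11 = 8·1 + 3·10 + 7·8 + 6·7 = 6
t_12 = 8·6 + 3·1 + 7·10 + 6·8 = 0
t_13 = 8·0 + 3·6 + 7·1 + 6·10 = 7
t_14 = 8·7 + 3·0 + 7·6 + 6·1 = 0
t_15 = 8·0 + 3·7 + 7·0 + 6·6 = 5
t_16 = 8·5 + 3·0 + 7·7 + 6·0 = 11
t_17 = 8·11 + 3·5 + 7·0 + 6·7 = 2
t_18 = 8·2 + 3·11 + 7·5 + 6·0 = 6
t_19 = 8·6 + 3·2 + 7·11 + 6·5 = 5
t_20 = 8·5 + 3·6 + 7·2 + 6·11 = 8
t_21 = 8·8 + 3·5 + 7·6 + 6·2 = 3
t_22 = 8·3 + 3·8 + 7·5 + 6·6 = 2
t_23 = 8·2 + 3·3 + 7·8 + 6·5 = 7
t_24 = 8·7 + 3·2 + 7·3 + 6·8 = 1
t_25 = 8·1 + 3·7 + 7·2 + 6·3 = 9
t_26 = 8·9 + 3·1 + 7·7 + 6·2 = 6
t_27 = 8·6 + 3·9 + 7·1 + 6·7 = 7
t_28 = 8·7 + 3·6 + 7·9 + 6·1 = 0
t_29 = 8·0 + 3·7 + 7·6 + 6·9 = 0
t_30 = 8·0 + 3·0 + 7·7 + 6·6 = 7
t_31 = 8·7 + 3·0 + 7·0 + 6·7 = 7
t_32 = 8·7 + 3·7 + 7·0 + 6·0 = 12
t_33 = 8·12 + 3·7 + 7·7 + 6·0 = 10
t_34 = 8·10 + 3·12 + 7·7 + 6·7 = 12
t_35 = 8·12 + 3·10 + 7·12 + 6·7 = 5
t_36 = 8·5 + 3·12 + 7·10 + 6·12 = 10
t_37 = 8·10 + 3·5 + 7·12 + 6·10 = 5
t_38 = 8·5 + 3·10 + 7·5 + 6·12 = 8
t_39 = 8·8 + 3·5 + 7·10 + 6·5 = 10
t_40 = 8·10 + 3·8 + 7·5 + 6·10 = 4
t_41 = 8·4 + 3·10 + 7·8 + 6·5 = 5
t_42 = 8·5 + 3·4 + 7·10 + 6·8 = 1
t_43 = 8·1 + 3·5 + 7·4 + 6·10 = 7
t_44 = 8·7 + 3·1 + 7·5 + 6·4 = 1
t_45 = 8·1 + 3·7 + 7·1 + 6·5 = 1
t_46 = 8·1 + 3·1 + 7·7 + 6·1 = 1
t_47 = 8·1 + 3·1 + 7·1 + 6·7 = 8
t_48 = 8·8 + 3·1 + 7·1 + 6·1 = 2
t_49 = 8·2 + 3·8 + 7·1 + 6·1 = 1
t_50 = 8·1 + 3·2 + 7·8 + 6·1 = 11
t_51 = 8·11 + 3·1 + 7·2 + 6·8 = 10
t_52 = 8·10 + 3·11 + 7·1 + 6·2 = 2
t_53 = 8·2 + 3·10 + 7·11 + 6·1 = 12
t_54 = 8·12 + 3·2 + 7·10 + 6·11 = 4
t_55 = 8·4 + 3·12 + 7·2 + 6·10 = 12
t_56 = 8·12 + 3·4 + 7·12 + 6·2 = 9
t_57 = 8·9 + 3·12 + 7·4 + 6·12 = 0
t_58 = 8·0 + 3·9 + 7·12 + 6·4 = 5
t_59 = 8·5 + 3·0 + 7·9 + 6·12 = 6
t_60 = 8·6 + 3·5 + 7·0 + 6·9 = 0
t_61 = 8·0 + 3·6 + 7·5 + 6·0 = 1
t_62 = 8·1 + 3·0 + 7·6 + 6·5 = 2
t_63 = 8·2 + 3·1 + 7·0 + 6·6 = 3
t_64 = 8·3 + 3·2 + 7·1 + 6·0 = 11
t_65 = 8·11 + 3·3 + 7·2 + 6·1 = 0
t_66 = 8·0 + 3·11 + 7·3 + 6·2 = 1
t_67 = 8·1 + 3·0 + 7·11 + 6·3 = 12
t_68 = 8·12 + 3·1 + 7·0 + 6·11 = 9
t_69 = 8·9 + 3·12 + 7·1 + 6·0 = 11
t_70 = 8·11 + 3·9 + 7·12 + 6·1 = 10
t_71 = 8·10 + 3·11 + 7·9 + 6·12 = 1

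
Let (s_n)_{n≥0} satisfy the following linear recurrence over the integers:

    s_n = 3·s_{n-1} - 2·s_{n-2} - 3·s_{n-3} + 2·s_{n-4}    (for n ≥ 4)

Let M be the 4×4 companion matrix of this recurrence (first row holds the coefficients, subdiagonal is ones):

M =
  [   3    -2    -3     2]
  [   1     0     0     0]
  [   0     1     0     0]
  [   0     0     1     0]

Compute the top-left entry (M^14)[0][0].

15169

(M^14)[0][0] is the top entry after applying M 14 times to the unit state (1, 0, 0, 0). Equivalently it is h_{17} for the auxiliary sequence (h_n) obeying the same recurrence with h_3 = 1 and h_i = 0 for 0 ≤ i < 3:
h_4 = 3·1 + -2·0 + -3·0 + 2·0 = 3
h_5 = 3·3 + -2·1 + -3·0 + 2·0 = 7
h_6 = 3·7 + -2·3 + -3·1 + 2·0 = 12
h_7 = 3·12 + -2·7 + -3·3 + 2·1 = 15
h_8 = 3·15 + -2·12 + -3·7 + 2·3 = 6
h_9 = 3·6 + -2·15 + -3·12 + 2·7 = -34
h_10 = 3·-34 + -2·6 + -3·15 + 2·12 = -135
h_11 = 3·-135 + -2·-34 + -3·6 + 2·15 = -325
h_12 = 3·-325 + -2·-135 + -3·-34 + 2·6 = -591
h_13 = 3·-591 + -2·-325 + -3·-135 + 2·-34 = -786
h_14 = 3·-786 + -2·-591 + -3·-325 + 2·-135 = -471
h_15 = 3·-471 + -2·-786 + -3·-591 + 2·-325 = 1282
h_16 = 3·1282 + -2·-471 + -3·-786 + 2·-591 = 5964
h_17 = 3·5964 + -2·1282 + -3·-471 + 2·-786 = 15169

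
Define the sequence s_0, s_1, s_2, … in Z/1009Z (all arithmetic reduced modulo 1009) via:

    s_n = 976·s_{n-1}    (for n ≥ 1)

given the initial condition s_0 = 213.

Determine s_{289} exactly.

s_1 = 976·213 = 34
s_2 = 976·34 = 896
s_3 = 976·896 = 702
s_4 = 976·702 = 41
s_5 = 976·41 = 665
s_6 = 976·665 = 253
Continuing the recurrence:
  s_7 = 732;  s_8 = 60;  s_9 = 38;  s_10 = 764;  s_11 = 13;  s_12 = 580
  s_13 = 31;  s_14 = 995;  s_15 = 462;  s_16 = 898;  s_17 = 636;  s_18 = 201
  s_19 = 430;  s_20 = 945;  s_21 = 94;  s_22 = 934;  s_23 = 457;  s_24 = 54
  s_25 = 236;  s_26 = 284;  s_27 = 718;  s_28 = 522;  s_29 = 936;  s_30 = 391
  s_31 = 214;  s_32 = 1;  s_33 = 976;  s_34 = 80;  s_35 = 387;  s_36 = 346
  s_37 = 690;  s_38 = 437;  s_39 = 714;  s_40 = 654;  s_41 = 616;  s_42 = 861
  s_43 = 848;  s_44 = 268;  s_45 = 237;  s_46 = 251;  s_47 = 798;  s_48 = 909
  s_49 = 273;  s_50 = 72;  s_51 = 651;  s_52 = 715;  s_53 = 621;  s_54 = 696
  s_55 = 239;  s_56 = 185;  s_57 = 958;  s_58 = 674;  s_59 = 965;  s_60 = 443
  s_61 = 516;  s_62 = 125;  s_63 = 920;  s_64 = 919;  s_65 = 952;  s_66 = 872
  s_67 = 485;  s_68 = 139;  s_69 = 458;  s_70 = 21;  s_71 = 316;  s_72 = 671
  s_73 = 55;  s_74 = 203;  s_75 = 364;  s_76 = 96;  s_77 = 868;  s_78 = 617
  s_79 = 828;  s_80 = 928;  s_81 = 655;  s_82 = 583;  s_83 = 941;  s_84 = 226
  s_85 = 614;  s_86 = 927;  s_87 = 688;  s_88 = 503;  s_89 = 554;  s_90 = 889
  s_91 = 933;  s_92 = 490;  s_93 = 983;  s_94 = 858;  s_95 = 947;  s_96 = 28
  s_97 = 85;  s_98 = 222;  s_99 = 746;  s_100 = 607;  s_101 = 149;  s_102 = 128
  s_103 = 821;  s_104 = 150;  s_105 = 95;  s_106 = 901;  s_107 = 537;  s_108 = 441
  s_109 = 582;  s_110 = 974;  s_111 = 146;  s_112 = 227;  s_113 = 581;  s_114 = 1007
  s_115 = 66;  s_116 = 849;  s_117 = 235;  s_118 = 317;  s_119 = 638;  s_120 = 135
  s_121 = 590;  s_122 = 710;  s_123 = 786;  s_124 = 296;  s_125 = 322;  s_126 = 473
  s_127 = 535;  s_128 = 507;  s_129 = 422;  s_130 = 200;  s_131 = 463;  s_132 = 865
  s_133 = 716;  s_134 = 588;  s_135 = 776;  s_136 = 626;  s_137 = 531;  s_138 = 639
  s_139 = 102;  s_140 = 670;  s_141 = 88;  s_142 = 123;  s_143 = 986;  s_144 = 759
  s_145 = 178;  s_146 = 180;  s_147 = 114;  s_148 = 274;  s_149 = 39;  s_150 = 731
  s_151 = 93;  s_152 = 967;  s_153 = 377;  s_154 = 676;  s_155 = 899;  s_156 = 603
  s_157 = 281;  s_158 = 817;  s_159 = 282;  s_160 = 784;  s_161 = 362;  s_162 = 162
  s_163 = 708;  s_164 = 852;  s_165 = 136;  s_166 = 557;  s_167 = 790;  s_168 = 164
  s_169 = 642;  s_170 = 3;  s_171 = 910;  s_172 = 240;  s_173 = 152;  s_174 = 29
  s_175 = 52;  s_176 = 302;  s_177 = 124;  s_178 = 953;  s_179 = 839;  s_180 = 565
  s_181 = 526;  s_182 = 804;  s_183 = 711;  s_184 = 753;  s_185 = 376;  s_186 = 709
  s_187 = 819;  s_188 = 216;  s_189 = 944;  s_190 = 127;  s_191 = 854;  s_192 = 70
  s_193 = 717;  s_194 = 555;  s_195 = 856;  s_196 = 4;  s_197 = 877;  s_198 = 320
  s_199 = 539;  s_200 = 375;  s_201 = 742;  s_202 = 739;  s_203 = 838;  s_204 = 598
  s_205 = 446;  s_206 = 417;  s_207 = 365;  s_208 = 63;  s_209 = 948;  s_210 = 1004
  s_211 = 165;  s_212 = 609;  s_213 = 83;  s_214 = 288;  s_215 = 586;  s_216 = 842
  s_217 = 466;  s_218 = 766;  s_219 = 956;  s_220 = 740;  s_221 = 805;  s_222 = 678
  s_223 = 833;  s_224 = 763;  s_225 = 46;  s_226 = 500;  s_227 = 653;  s_228 = 649
  s_229 = 781;  s_230 = 461;  s_231 = 931;  s_232 = 556;  s_233 = 823;  s_234 = 84
  s_235 = 255;  s_236 = 666;  s_237 = 220;  s_238 = 812;  s_239 = 447;  s_240 = 384
  s_241 = 445;  s_242 = 450;  s_243 = 285;  s_244 = 685;  s_245 = 602;  s_246 = 314
  s_247 = 737;  s_248 = 904;  s_249 = 438;  s_250 = 681;  s_251 = 734;  s_252 = 1003
  s_253 = 198;  s_254 = 529;  s_255 = 705;  s_256 = 951;  s_257 = 905;  s_258 = 405
  s_259 = 761;  s_260 = 112;  s_261 = 340;  s_262 = 888;  s_263 = 966;  s_264 = 410
  s_265 = 596;  s_266 = 512;  s_267 = 257;  s_268 = 600;  s_269 = 380;  s_270 = 577
  s_271 = 130;  s_272 = 755;  s_273 = 310;  s_274 = 869;  s_275 = 584;  s_276 = 908
  s_277 = 306;  s_278 = 1001;  s_279 = 264;  s_280 = 369;  s_281 = 940;  s_282 = 259
  s_283 = 534;  s_284 = 540;  s_285 = 342;  s_286 = 822;  s_287 = 117
s_288 = 976·117 = 175
s_289 = 976·175 = 279

279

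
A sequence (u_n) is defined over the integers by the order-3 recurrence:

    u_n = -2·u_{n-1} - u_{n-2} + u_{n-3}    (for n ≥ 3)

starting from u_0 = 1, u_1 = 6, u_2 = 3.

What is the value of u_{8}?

u_3 = -2·3 + -1·6 + 1·1 = -11
u_4 = -2·-11 + -1·3 + 1·6 = 25
u_5 = -2·25 + -1·-11 + 1·3 = -36
u_6 = -2·-36 + -1·25 + 1·-11 = 36
u_7 = -2·36 + -1·-36 + 1·25 = -11
u_8 = -2·-11 + -1·36 + 1·-36 = -50

-50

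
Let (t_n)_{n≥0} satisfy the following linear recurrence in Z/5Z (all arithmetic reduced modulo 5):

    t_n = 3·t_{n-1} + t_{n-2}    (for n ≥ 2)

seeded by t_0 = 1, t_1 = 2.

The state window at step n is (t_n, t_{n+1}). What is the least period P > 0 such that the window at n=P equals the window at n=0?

12

n=0: window = (1, 2)
n=1: window = (2, 2)
n=2: window = (2, 3)
n=3: window = (3, 1)
n=4: window = (1, 1)
n=5: window = (1, 4)
n=6: window = (4, 3)
n=7: window = (3, 3)
n=8: window = (3, 2)
n=9: window = (2, 4)
n=10: window = (4, 4)
n=11: window = (4, 1)
n=12: window = (1, 2)
window at n=12 equals window at n=0 → period = 12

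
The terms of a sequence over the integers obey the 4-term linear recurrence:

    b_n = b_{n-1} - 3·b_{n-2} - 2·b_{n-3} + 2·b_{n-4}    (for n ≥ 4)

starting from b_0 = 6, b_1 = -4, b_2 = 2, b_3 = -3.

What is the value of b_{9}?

231

b_4 = 1·-3 + -3·2 + -2·-4 + 2·6 = 11
b_5 = 1·11 + -3·-3 + -2·2 + 2·-4 = 8
b_6 = 1·8 + -3·11 + -2·-3 + 2·2 = -15
b_7 = 1·-15 + -3·8 + -2·11 + 2·-3 = -67
b_8 = 1·-67 + -3·-15 + -2·8 + 2·11 = -16
b_9 = 1·-16 + -3·-67 + -2·-15 + 2·8 = 231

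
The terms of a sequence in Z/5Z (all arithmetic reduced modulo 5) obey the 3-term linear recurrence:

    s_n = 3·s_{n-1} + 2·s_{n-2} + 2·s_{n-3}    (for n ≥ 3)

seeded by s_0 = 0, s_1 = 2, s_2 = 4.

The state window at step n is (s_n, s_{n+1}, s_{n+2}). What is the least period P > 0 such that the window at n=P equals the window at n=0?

n=0: window = (0, 2, 4)
n=1: window = (2, 4, 1)
n=2: window = (4, 1, 0)
n=3: window = (1, 0, 0)
n=4: window = (0, 0, 2)
n=5: window = (0, 2, 1)
n=6: window = (2, 1, 2)
n=7: window = (1, 2, 2)
n=8: window = (2, 2, 2)
n=9: window = (2, 2, 4)
n=10: window = (2, 4, 0)
n=11: window = (4, 0, 2)
n=12: window = (0, 2, 4)
window at n=12 equals window at n=0 → period = 12

12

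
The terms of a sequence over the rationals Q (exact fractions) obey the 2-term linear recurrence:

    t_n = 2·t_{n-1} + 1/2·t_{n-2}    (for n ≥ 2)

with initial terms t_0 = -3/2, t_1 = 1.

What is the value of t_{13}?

566479/64

t_2 = 2·1 + 1/2·-3/2 = 5/4
t_3 = 2·5/4 + 1/2·1 = 3
t_4 = 2·3 + 1/2·5/4 = 53/8
t_5 = 2·53/8 + 1/2·3 = 59/4
t_6 = 2·59/4 + 1/2·53/8 = 525/16
t_7 = 2·525/16 + 1/2·59/4 = 73
t_8 = 2·73 + 1/2·525/16 = 5197/32
t_9 = 2·5197/32 + 1/2·73 = 5781/16
t_10 = 2·5781/16 + 1/2·5197/32 = 51445/64
t_11 = 2·51445/64 + 1/2·5781/16 = 28613/16
t_12 = 2·28613/16 + 1/2·51445/64 = 509253/128
t_13 = 2·509253/128 + 1/2·28613/16 = 566479/64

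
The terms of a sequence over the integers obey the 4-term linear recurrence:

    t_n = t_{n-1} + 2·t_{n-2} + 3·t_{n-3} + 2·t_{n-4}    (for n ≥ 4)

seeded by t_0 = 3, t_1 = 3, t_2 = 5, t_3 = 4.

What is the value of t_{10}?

t_4 = 1·4 + 2·5 + 3·3 + 2·3 = 29
t_5 = 1·29 + 2·4 + 3·5 + 2·3 = 58
t_6 = 1·58 + 2·29 + 3·4 + 2·5 = 138
t_7 = 1·138 + 2·58 + 3·29 + 2·4 = 349
t_8 = 1·349 + 2·138 + 3·58 + 2·29 = 857
t_9 = 1·857 + 2·349 + 3·138 + 2·58 = 2085
t_10 = 1·2085 + 2·857 + 3·349 + 2·138 = 5122

5122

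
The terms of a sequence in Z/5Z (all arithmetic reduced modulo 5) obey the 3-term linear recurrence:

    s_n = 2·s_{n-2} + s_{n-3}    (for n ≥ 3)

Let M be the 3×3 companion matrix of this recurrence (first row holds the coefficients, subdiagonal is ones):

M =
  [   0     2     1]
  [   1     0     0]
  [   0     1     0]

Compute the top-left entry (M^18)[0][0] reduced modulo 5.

0

(M^18)[0][0] is the top entry after applying M 18 times to the unit state (1, 0, 0). Equivalently it is h_{20} for the auxiliary sequence (h_n) obeying the same recurrence with h_2 = 1 and h_i = 0 for 0 ≤ i < 2:
h_3 = 0·1 + 2·0 + 1·0 = 0
h_4 = 0·0 + 2·1 + 1·0 = 2
h_5 = 0·2 + 2·0 + 1·1 = 1
h_6 = 0·1 + 2·2 + 1·0 = 4
h_7 = 0·4 + 2·1 + 1·2 = 4
h_8 = 0·4 + 2·4 + 1·1 = 4
h_9 = 0·4 + 2·4 + 1·4 = 2
h_10 = 0·2 + 2·4 + 1·4 = 2
h_11 = 0·2 + 2·2 + 1·4 = 3
h_12 = 0·3 + 2·2 + 1·2 = 1
h_13 = 0·1 + 2·3 + 1·2 = 3
h_14 = 0·3 + 2·1 + 1·3 = 0
h_15 = 0·0 + 2·3 + 1·1 = 2
h_16 = 0·2 + 2·0 + 1·3 = 3
h_17 = 0·3 + 2·2 + 1·0 = 4
h_18 = 0·4 + 2·3 + 1·2 = 3
h_19 = 0·3 + 2·4 + 1·3 = 1
h_20 = 0·1 + 2·3 + 1·4 = 0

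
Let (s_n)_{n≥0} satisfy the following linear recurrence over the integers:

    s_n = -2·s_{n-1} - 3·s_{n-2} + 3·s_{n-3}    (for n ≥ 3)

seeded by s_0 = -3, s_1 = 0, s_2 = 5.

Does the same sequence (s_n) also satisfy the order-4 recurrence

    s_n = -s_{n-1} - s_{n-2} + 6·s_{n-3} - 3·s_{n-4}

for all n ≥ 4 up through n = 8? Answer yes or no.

Terms s_0..s_8: -3, 0, 5, -19, 23, 26, -178, 347, -82
n=4: candidate gives 23, actual s_4 = 23 ✓
n=5: candidate gives 26, actual s_5 = 26 ✓
n=6: candidate gives -178, actual s_6 = -178 ✓
n=7: candidate gives 347, actual s_7 = 347 ✓
n=8: candidate gives -82, actual s_8 = -82 ✓

yes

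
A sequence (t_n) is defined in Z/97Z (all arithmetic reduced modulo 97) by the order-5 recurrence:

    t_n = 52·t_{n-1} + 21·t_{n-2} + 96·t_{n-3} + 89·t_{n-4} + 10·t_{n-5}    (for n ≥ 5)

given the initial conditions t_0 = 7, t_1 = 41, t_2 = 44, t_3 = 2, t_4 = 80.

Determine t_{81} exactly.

t_5 = 52·80 + 21·2 + 96·44 + 89·41 + 10·7 = 20
t_6 = 52·20 + 21·80 + 96·2 + 89·44 + 10·41 = 60
t_7 = 52·60 + 21·20 + 96·80 + 89·2 + 10·44 = 4
t_8 = 52·4 + 21·60 + 96·20 + 89·80 + 10·2 = 52
t_9 = 52·52 + 21·4 + 96·60 + 89·20 + 10·80 = 70
t_10 = 52·70 + 21·52 + 96·4 + 89·60 + 10·20 = 83
t_11 = 52·83 + 21·70 + 96·52 + 89·4 + 10·60 = 94
t_12 = 52·94 + 21·83 + 96·70 + 89·52 + 10·4 = 74
t_13 = 52·74 + 21·94 + 96·83 + 89·70 + 10·52 = 73
t_14 = 52·73 + 21·74 + 96·94 + 89·83 + 10·70 = 54
t_15 = 52·54 + 21·73 + 96·74 + 89·94 + 10·83 = 77
t_16 = 52·77 + 21·54 + 96·73 + 89·74 + 10·94 = 78
t_17 = 52·78 + 21·77 + 96·54 + 89·73 + 10·74 = 52
t_18 = 52·52 + 21·78 + 96·77 + 89·54 + 10·73 = 4
t_19 = 52·4 + 21·52 + 96·78 + 89·77 + 10·54 = 79
t_20 = 52·79 + 21·4 + 96·52 + 89·78 + 10·77 = 18
t_21 = 52·18 + 21·79 + 96·4 + 89·52 + 10·78 = 45
t_22 = 52·45 + 21·18 + 96·79 + 89·4 + 10·52 = 23
t_23 = 52·23 + 21·45 + 96·18 + 89·79 + 10·4 = 76
t_24 = 52·76 + 21·23 + 96·45 + 89·18 + 10·79 = 89
t_25 = 52·89 + 21·76 + 96·23 + 89·45 + 10·18 = 7
t_26 = 52·7 + 21·89 + 96·76 + 89·23 + 10·45 = 95
t_27 = 52·95 + 21·7 + 96·89 + 89·76 + 10·23 = 61
t_28 = 52·61 + 21·95 + 96·7 + 89·89 + 10·76 = 67
t_29 = 52·67 + 21·61 + 96·95 + 89·7 + 10·89 = 72
t_30 = 52·72 + 21·67 + 96·61 + 89·95 + 10·7 = 35
t_31 = 52·35 + 21·72 + 96·67 + 89·61 + 10·95 = 41
t_32 = 52·41 + 21·35 + 96·72 + 89·67 + 10·61 = 56
t_33 = 52·56 + 21·41 + 96·35 + 89·72 + 10·67 = 49
t_34 = 52·49 + 21·56 + 96·41 + 89·35 + 10·72 = 49
t_35 = 52·49 + 21·49 + 96·56 + 89·41 + 10·35 = 51
t_36 = 52·51 + 21·49 + 96·49 + 89·56 + 10·41 = 5
t_37 = 52·5 + 21·51 + 96·49 + 89·49 + 10·56 = 92
t_38 = 52·92 + 21·5 + 96·51 + 89·49 + 10·49 = 86
t_39 = 52·86 + 21·92 + 96·5 + 89·51 + 10·49 = 79
t_40 = 52·79 + 21·86 + 96·92 + 89·5 + 10·51 = 84
t_41 = 52·84 + 21·79 + 96·86 + 89·92 + 10·5 = 17
t_42 = 52·17 + 21·84 + 96·79 + 89·86 + 10·92 = 85
t_43 = 52·85 + 21·17 + 96·84 + 89·79 + 10·86 = 71
t_44 = 52·71 + 21·85 + 96·17 + 89·84 + 10·79 = 49
t_45 = 52·49 + 21·71 + 96·85 + 89·17 + 10·84 = 2
t_46 = 52·2 + 21·49 + 96·71 + 89·85 + 10·17 = 67
t_47 = 52·67 + 21·2 + 96·49 + 89·71 + 10·85 = 73
t_48 = 52·73 + 21·67 + 96·2 + 89·49 + 10·71 = 87
t_49 = 52·87 + 21·73 + 96·67 + 89·2 + 10·49 = 62
t_50 = 52·62 + 21·87 + 96·73 + 89·67 + 10·2 = 0
t_51 = 52·0 + 21·62 + 96·87 + 89·73 + 10·67 = 40
t_52 = 52·40 + 21·0 + 96·62 + 89·87 + 10·73 = 15
t_53 = 52·15 + 21·40 + 96·0 + 89·62 + 10·87 = 54
t_54 = 52·54 + 21·15 + 96·40 + 89·0 + 10·62 = 17
t_55 = 52·17 + 21·54 + 96·15 + 89·40 + 10·0 = 34
t_56 = 52·34 + 21·17 + 96·54 + 89·15 + 10·40 = 23
t_57 = 52·23 + 21·34 + 96·17 + 89·54 + 10·15 = 59
t_58 = 52·59 + 21·23 + 96·34 + 89·17 + 10·54 = 41
t_59 = 52·41 + 21·59 + 96·23 + 89·34 + 10·17 = 45
t_60 = 52·45 + 21·41 + 96·59 + 89·23 + 10·34 = 0
t_61 = 52·0 + 21·45 + 96·41 + 89·59 + 10·23 = 80
t_62 = 52·80 + 21·0 + 96·45 + 89·41 + 10·59 = 12
t_63 = 52·12 + 21·80 + 96·0 + 89·45 + 10·41 = 26
t_64 = 52·26 + 21·12 + 96·80 + 89·0 + 10·45 = 34
t_65 = 52·34 + 21·26 + 96·12 + 89·80 + 10·0 = 13
t_66 = 52·13 + 21·34 + 96·26 + 89·12 + 10·80 = 31
t_67 = 52·31 + 21·13 + 96·34 + 89·26 + 10·12 = 17
t_68 = 52·17 + 21·31 + 96·13 + 89·34 + 10·26 = 55
t_69 = 52·55 + 21·17 + 96·31 + 89·13 + 10·34 = 27
t_70 = 52·27 + 21·55 + 96·17 + 89·31 + 10·13 = 96
t_71 = 52·96 + 21·27 + 96·55 + 89·17 + 10·31 = 52
t_72 = 52·52 + 21·96 + 96·27 + 89·55 + 10·17 = 58
t_73 = 52·58 + 21·52 + 96·96 + 89·27 + 10·55 = 78
t_74 = 52·78 + 21·58 + 96·52 + 89·96 + 10·27 = 68
t_75 = 52·68 + 21·78 + 96·58 + 89·52 + 10·96 = 34
t_76 = 52·34 + 21·68 + 96·78 + 89·58 + 10·52 = 70
t_77 = 52·70 + 21·34 + 96·68 + 89·78 + 10·58 = 71
t_78 = 52·71 + 21·70 + 96·34 + 89·68 + 10·78 = 29
t_79 = 52·29 + 21·71 + 96·70 + 89·34 + 10·68 = 39
t_80 = 52·39 + 21·29 + 96·71 + 89·70 + 10·34 = 18
t_81 = 52·18 + 21·39 + 96·29 + 89·71 + 10·70 = 15

15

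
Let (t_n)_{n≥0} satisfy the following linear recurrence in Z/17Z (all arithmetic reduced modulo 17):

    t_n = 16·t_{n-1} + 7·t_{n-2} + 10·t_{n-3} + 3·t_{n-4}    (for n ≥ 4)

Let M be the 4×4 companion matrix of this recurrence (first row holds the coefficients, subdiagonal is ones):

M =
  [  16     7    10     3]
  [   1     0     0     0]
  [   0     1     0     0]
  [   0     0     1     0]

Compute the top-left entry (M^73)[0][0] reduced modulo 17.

(M^73)[0][0] is the top entry after applying M 73 times to the unit state (1, 0, 0, 0). Equivalently it is h_{76} for the auxiliary sequence (h_n) obeying the same recurrence with h_3 = 1 and h_i = 0 for 0 ≤ i < 3:
h_4 = 16·1 + 7·0 + 10·0 + 3·0 = 16
h_5 = 16·16 + 7·1 + 10·0 + 3·0 = 8
h_6 = 16·8 + 7·16 + 10·1 + 3·0 = 12
h_7 = 16·12 + 7·8 + 10·16 + 3·1 = 3
h_8 = 16·3 + 7·12 + 10·8 + 3·16 = 5
h_9 = 16·5 + 7·3 + 10·12 + 3·8 = 7
h_10 = 16·7 + 7·5 + 10·3 + 3·12 = 9
h_11 = 16·9 + 7·7 + 10·5 + 3·3 = 14
h_12 = 16·14 + 7·9 + 10·7 + 3·5 = 15
h_13 = 16·15 + 7·14 + 10·9 + 3·7 = 7
h_14 = 16·7 + 7·15 + 10·14 + 3·9 = 10
h_15 = 16·10 + 7·7 + 10·15 + 3·14 = 10
h_16 = 16·10 + 7·10 + 10·7 + 3·15 = 5
h_17 = 16·5 + 7·10 + 10·10 + 3·7 = 16
h_18 = 16·16 + 7·5 + 10·10 + 3·10 = 13
h_19 = 16·13 + 7·16 + 10·5 + 3·10 = 9
h_20 = 16·9 + 7·13 + 10·16 + 3·5 = 2
h_21 = 16·2 + 7·9 + 10·13 + 3·16 = 1
h_22 = 16·1 + 7·2 + 10·9 + 3·13 = 6
h_23 = 16·6 + 7·1 + 10·2 + 3·9 = 14
h_24 = 16·14 + 7·6 + 10·1 + 3·2 = 10
h_25 = 16·10 + 7·14 + 10·6 + 3·1 = 15
h_26 = 16·15 + 7·10 + 10·14 + 3·6 = 9
h_27 = 16·9 + 7·15 + 10·10 + 3·14 = 0
h_28 = 16·0 + 7·9 + 10·15 + 3·10 = 5
h_29 = 16·5 + 7·0 + 10·9 + 3·15 = 11
h_30 = 16·11 + 7·5 + 10·0 + 3·9 = 0
h_31 = 16·0 + 7·11 + 10·5 + 3·0 = 8
h_32 = 16·8 + 7·0 + 10·11 + 3·5 = 15
h_33 = 16·15 + 7·8 + 10·0 + 3·11 = 6
h_34 = 16·6 + 7·15 + 10·8 + 3·0 = 9
h_35 = 16·9 + 7·6 + 10·15 + 3·8 = 3
h_36 = 16·3 + 7·9 + 10·6 + 3·15 = 12
h_37 = 16·12 + 7·3 + 10·9 + 3·6 = 15
h_38 = 16·15 + 7·12 + 10·3 + 3·9 = 7
h_39 = 16·7 + 7·15 + 10·12 + 3·3 = 6
h_40 = 16·6 + 7·7 + 10·15 + 3·12 = 8
h_41 = 16·8 + 7·6 + 10·7 + 3·15 = 13
h_42 = 16·13 + 7·8 + 10·6 + 3·7 = 5
h_43 = 16·5 + 7·13 + 10·8 + 3·6 = 14
h_44 = 16·14 + 7·5 + 10·13 + 3·8 = 5
h_45 = 16·5 + 7·14 + 10·5 + 3·13 = 12
h_46 = 16·12 + 7·5 + 10·14 + 3·5 = 8
h_47 = 16·8 + 7·12 + 10·5 + 3·14 = 15
h_48 = 16·15 + 7·8 + 10·12 + 3·5 = 6
h_49 = 16·6 + 7·15 + 10·8 + 3·12 = 11
h_50 = 16·11 + 7·6 + 10·15 + 3·8 = 1
h_51 = 16·1 + 7·11 + 10·6 + 3·15 = 11
h_52 = 16·11 + 7·1 + 10·11 + 3·6 = 5
h_53 = 16·5 + 7·11 + 10·1 + 3·11 = 13
h_54 = 16·13 + 7·5 + 10·11 + 3·1 = 16
h_55 = 16·16 + 7·13 + 10·5 + 3·11 = 5
h_56 = 16·5 + 7·16 + 10·13 + 3·5 = 14
h_57 = 16·14 + 7·5 + 10·16 + 3·13 = 16
h_58 = 16·16 + 7·14 + 10·5 + 3·16 = 10
h_59 = 16·10 + 7·16 + 10·14 + 3·5 = 2
h_60 = 16·2 + 7·10 + 10·16 + 3·14 = 15
h_61 = 16·15 + 7·2 + 10·10 + 3·16 = 11
h_62 = 16·11 + 7·15 + 10·2 + 3·10 = 8
h_63 = 16·8 + 7·11 + 10·15 + 3·2 = 4
h_64 = 16·4 + 7·8 + 10·11 + 3·15 = 3
h_65 = 16·3 + 7·4 + 10·8 + 3·11 = 2
h_66 = 16·2 + 7·3 + 10·4 + 3·8 = 15
h_67 = 16·15 + 7·2 + 10·3 + 3·4 = 7
h_68 = 16·7 + 7·15 + 10·2 + 3·3 = 8
h_69 = 16·8 + 7·7 + 10·15 + 3·2 = 10
h_70 = 16·10 + 7·8 + 10·7 + 3·15 = 8
h_71 = 16·8 + 7·10 + 10·8 + 3·7 = 10
h_72 = 16·10 + 7·8 + 10·10 + 3·8 = 0
h_73 = 16·0 + 7·10 + 10·8 + 3·10 = 10
h_74 = 16·10 + 7·0 + 10·10 + 3·8 = 12
h_75 = 16·12 + 7·10 + 10·0 + 3·10 = 3
h_76 = 16·3 + 7·12 + 10·10 + 3·0 = 11

11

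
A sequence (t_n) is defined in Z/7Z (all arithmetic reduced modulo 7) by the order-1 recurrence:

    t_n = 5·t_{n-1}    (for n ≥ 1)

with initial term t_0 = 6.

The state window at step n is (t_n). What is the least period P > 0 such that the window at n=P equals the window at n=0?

6

n=0: window = (6)
n=1: window = (2)
n=2: window = (3)
n=3: window = (1)
n=4: window = (5)
n=5: window = (4)
n=6: window = (6)
window at n=6 equals window at n=0 → period = 6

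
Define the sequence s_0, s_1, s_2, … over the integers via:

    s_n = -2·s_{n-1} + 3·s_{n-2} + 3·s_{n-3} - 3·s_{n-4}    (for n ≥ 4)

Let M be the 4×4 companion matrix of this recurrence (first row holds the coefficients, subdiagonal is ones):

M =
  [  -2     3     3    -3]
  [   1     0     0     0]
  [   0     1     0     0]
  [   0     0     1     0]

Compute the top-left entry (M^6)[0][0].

(M^6)[0][0] is the top entry after applying M 6 times to the unit state (1, 0, 0, 0). Equivalently it is h_{9} for the auxiliary sequence (h_n) obeying the same recurrence with h_3 = 1 and h_i = 0 for 0 ≤ i < 3:
h_4 = -2·1 + 3·0 + 3·0 + -3·0 = -2
h_5 = -2·-2 + 3·1 + 3·0 + -3·0 = 7
h_6 = -2·7 + 3·-2 + 3·1 + -3·0 = -17
h_7 = -2·-17 + 3·7 + 3·-2 + -3·1 = 46
h_8 = -2·46 + 3·-17 + 3·7 + -3·-2 = -116
h_9 = -2·-116 + 3·46 + 3·-17 + -3·7 = 298

298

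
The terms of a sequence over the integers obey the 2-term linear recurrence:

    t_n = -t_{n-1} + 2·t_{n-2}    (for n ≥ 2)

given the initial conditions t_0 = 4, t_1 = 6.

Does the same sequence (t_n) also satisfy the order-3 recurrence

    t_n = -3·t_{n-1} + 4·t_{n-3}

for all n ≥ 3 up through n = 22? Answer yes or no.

yes

Terms t_0..t_22: 4, 6, 2, 10, -6, 26, -38, 90, -166, 346, -678, 1370, -2726, 5466, -10918, 21850, -43686, 87386, -174758, 349530, -699046, 1398106, -2796198
n=3: candidate gives 10, actual t_3 = 10 ✓
n=4: candidate gives -6, actual t_4 = -6 ✓
n=5: candidate gives 26, actual t_5 = 26 ✓
n=6: candidate gives -38, actual t_6 = -38 ✓
n=7: candidate gives 90, actual t_7 = 90 ✓
n=8: candidate gives -166, actual t_8 = -166 ✓
n=9: candidate gives 346, actual t_9 = 346 ✓
n=10: candidate gives -678, actual t_10 = -678 ✓
n=11: candidate gives 1370, actual t_11 = 1370 ✓
n=12: candidate gives -2726, actual t_12 = -2726 ✓
n=13: candidate gives 5466, actual t_13 = 5466 ✓
n=14: candidate gives -10918, actual t_14 = -10918 ✓
n=15: candidate gives 21850, actual t_15 = 21850 ✓
n=16: candidate gives -43686, actual t_16 = -43686 ✓
n=17: candidate gives 87386, actual t_17 = 87386 ✓
n=18: candidate gives -174758, actual t_18 = -174758 ✓
n=19: candidate gives 349530, actual t_19 = 349530 ✓
n=20: candidate gives -699046, actual t_20 = -699046 ✓
n=21: candidate gives 1398106, actual t_21 = 1398106 ✓
n=22: candidate gives -2796198, actual t_22 = -2796198 ✓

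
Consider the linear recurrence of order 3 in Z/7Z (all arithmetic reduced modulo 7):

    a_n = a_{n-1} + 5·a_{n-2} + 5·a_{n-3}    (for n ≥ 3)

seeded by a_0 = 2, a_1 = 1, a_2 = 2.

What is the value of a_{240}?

2

a_3 = 1·2 + 5·1 + 5·2 = 3
a_4 = 1·3 + 5·2 + 5·1 = 4
a_5 = 1·4 + 5·3 + 5·2 = 1
a_6 = 1·1 + 5·4 + 5·3 = 1
a_7 = 1·1 + 5·1 + 5·4 = 5
a_8 = 1·5 + 5·1 + 5·1 = 1
a_9 = 1·1 + 5·5 + 5·1 = 3
a_10 = 1·3 + 5·1 + 5·5 = 5
a_11 = 1·5 + 5·3 + 5·1 = 4
a_12 = 1·4 + 5·5 + 5·3 = 2
a_13 = 1·2 + 5·4 + 5·5 = 5
a_14 = 1·5 + 5·2 + 5·4 = 0
a_15 = 1·0 + 5·5 + 5·2 = 0
a_16 = 1·0 + 5·0 + 5·5 = 4
a_17 = 1·4 + 5·0 + 5·0 = 4
a_18 = 1·4 + 5·4 + 5·0 = 3
a_19 = 1·3 + 5·4 + 5·4 = 1
a_20 = 1·1 + 5·3 + 5·4 = 1
a_21 = 1·1 + 5·1 + 5·3 = 0
a_22 = 1·0 + 5·1 + 5·1 = 3
a_23 = 1·3 + 5·0 + 5·1 = 1
a_24 = 1·1 + 5·3 + 5·0 = 2
a_25 = 1·2 + 5·1 + 5·3 = 1
a_26 = 1·1 + 5·2 + 5·1 = 2
(a_24, a_25, a_26) = (2, 1, 2) = (a_0, a_1, a_2), so the sequence has period 24.
240 ≡ 0 (mod 24), hence a_240 = a_0 = 2.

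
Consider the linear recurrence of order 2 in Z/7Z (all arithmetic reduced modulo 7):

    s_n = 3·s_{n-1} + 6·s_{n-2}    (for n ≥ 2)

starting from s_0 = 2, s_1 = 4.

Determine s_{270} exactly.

s_2 = 3·4 + 6·2 = 3
s_3 = 3·3 + 6·4 = 5
s_4 = 3·5 + 6·3 = 5
s_5 = 3·5 + 6·5 = 3
s_6 = 3·3 + 6·5 = 4
s_7 = 3·4 + 6·3 = 2
s_8 = 3·2 + 6·4 = 2
s_9 = 3·2 + 6·2 = 4
(s_8, s_9) = (2, 4) = (s_0, s_1), so the sequence has period 8.
270 ≡ 6 (mod 8), hence s_270 = s_6 = 4.

4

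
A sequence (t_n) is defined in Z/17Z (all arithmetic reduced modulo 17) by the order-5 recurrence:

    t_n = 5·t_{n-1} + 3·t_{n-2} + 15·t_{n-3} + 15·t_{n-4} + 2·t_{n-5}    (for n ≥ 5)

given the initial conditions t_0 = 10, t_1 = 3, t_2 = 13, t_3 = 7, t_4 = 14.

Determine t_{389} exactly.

0

t_5 = 5·14 + 3·7 + 15·13 + 15·3 + 2·10 = 11
t_6 = 5·11 + 3·14 + 15·7 + 15·13 + 2·3 = 12
t_7 = 5·12 + 3·11 + 15·14 + 15·7 + 2·13 = 9
t_8 = 5·9 + 3·12 + 15·11 + 15·14 + 2·7 = 11
t_9 = 5·11 + 3·9 + 15·12 + 15·11 + 2·14 = 13
t_10 = 5·13 + 3·11 + 15·9 + 15·12 + 2·11 = 10
Continuing the recurrence:
  t_11 = 5;  t_12 = 8;  t_13 = 14;  t_14 = 5;  t_15 = 10;  t_16 = 14
  t_17 = 10;  t_18 = 5;  t_19 = 0;  t_20 = 4;  t_21 = 1;  t_22 = 10
  t_23 = 4;  t_24 = 6;  t_25 = 11;  t_26 = 13;  t_27 = 13;  t_28 = 10
  t_29 = 2;  t_30 = 10;  t_31 = 2;  t_32 = 8;  t_33 = 8;  t_34 = 10
  t_35 = 6;  t_36 = 15;  t_37 = 5;  t_38 = 3;  t_39 = 8;  t_40 = 4
  t_41 = 7;  t_42 = 1;  t_43 = 8;  t_44 = 3;  t_45 = 14;  t_46 = 7
  t_47 = 6;  t_48 = 16;  t_49 = 11;  t_50 = 3;  t_51 = 1;  t_52 = 6
  t_53 = 3;  t_54 = 13;  t_55 = 15;  t_56 = 13;  t_57 = 5;  t_58 = 14
  t_59 = 4;  t_60 = 5;  t_61 = 8;  t_62 = 12;  t_63 = 9;  t_64 = 12
  t_65 = 6;  t_66 = 6;  t_67 = 13;  t_68 = 14;  t_69 = 7;  t_70 = 0
  t_71 = 13;  t_72 = 15;  t_73 = 9;  t_74 = 10;  t_75 = 4;  t_76 = 11
  t_77 = 8;  t_78 = 12;  t_79 = 6;  t_80 = 2;  t_81 = 10;  t_82 = 2
  t_83 = 14;  t_84 = 13;  t_85 = 2;  t_86 = 3;  t_87 = 5;  t_88 = 15
  t_89 = 4;  t_90 = 2;  t_91 = 5;  t_92 = 3;  t_93 = 14;  t_94 = 5
  t_95 = 4;  t_96 = 11;  t_97 = 1;  t_98 = 14;  t_99 = 2;  t_100 = 2
  t_101 = 8;  t_102 = 16;  t_103 = 5;  t_104 = 6;  t_105 = 1;  t_106 = 14
  t_107 = 15;  t_108 = 11;  t_109 = 14;  t_110 = 13;  t_111 = 15;  t_112 = 9
  t_113 = 7;  t_114 = 0;  t_115 = 16;  t_116 = 10;  t_117 = 0;  t_118 = 12
  t_119 = 8;  t_120 = 3;  t_121 = 1;  t_122 = 8;  t_123 = 11;  t_124 = 2
  t_125 = 14;  t_126 = 6;  t_127 = 11;  t_128 = 12;  t_129 = 6;  t_130 = 9
  t_131 = 12;  t_132 = 5;  t_133 = 4;  t_134 = 5;  t_135 = 4;  t_136 = 7
  t_137 = 5;  t_138 = 2;  t_139 = 13;  t_140 = 4;  t_141 = 8;  t_142 = 15
  t_143 = 1;  t_144 = 1;  t_145 = 4;  t_146 = 7;  t_147 = 5;  t_148 = 4
  t_149 = 15;  t_150 = 3;  t_151 = 5;  t_152 = 6;  t_153 = 0;  t_154 = 15
  t_155 = 8;  t_156 = 15;  t_157 = 13;  t_158 = 13;  t_159 = 3;  t_160 = 14
  t_161 = 6;  t_162 = 15;  t_163 = 0;  t_164 = 11;  t_165 = 7;  t_166 = 16
  t_167 = 7;  t_168 = 13;  t_169 = 11;  t_170 = 11;  t_171 = 12;  t_172 = 8
  t_173 = 7;  t_174 = 1;  t_175 = 8;  t_176 = 3;  t_177 = 5;  t_178 = 13
  t_179 = 9;  t_180 = 16;  t_181 = 9;  t_182 = 8;  t_183 = 9;  t_184 = 3
  t_185 = 6;  t_186 = 6;  t_187 = 6;  t_188 = 14;  t_189 = 2;  t_190 = 6
  t_191 = 8;  t_192 = 4;  t_193 = 5;  t_194 = 13;  t_195 = 0;  t_196 = 3
  t_197 = 4;  t_198 = 13;  t_199 = 12;  t_200 = 0;  t_201 = 8;  t_202 = 15
  t_203 = 16;  t_204 = 14;  t_205 = 4;  t_206 = 16;  t_207 = 11;  t_208 = 14
  t_209 = 6;  t_210 = 9;  t_211 = 11;  t_212 = 13;  t_213 = 11;  t_214 = 15
  t_215 = 10;  t_216 = 1;  t_217 = 9;  t_218 = 3;  t_219 = 16;  t_220 = 4
  t_221 = 12;  t_222 = 1;  t_223 = 7;  t_224 = 4;  t_225 = 6;  t_226 = 16
  t_227 = 10;  t_228 = 7;  t_229 = 12;  t_230 = 7;  t_231 = 1;  t_232 = 8
  t_233 = 2;  t_234 = 8;  t_235 = 8;  t_236 = 12;  t_237 = 12;  t_238 = 0
  t_239 = 12;  t_240 = 11;  t_241 = 6;  t_242 = 12;  t_243 = 15;  t_244 = 16
  t_245 = 9;  t_246 = 0;  t_247 = 6;  t_248 = 10;  t_249 = 14;  t_250 = 4
  t_251 = 13;  t_252 = 7;  t_253 = 7;  t_254 = 16;  t_255 = 1;  t_256 = 0
  t_257 = 5;  t_258 = 5;  t_259 = 2;  t_260 = 0;  t_261 = 3;  t_262 = 11
  t_263 = 2;  t_264 = 7;  t_265 = 13;  t_266 = 15;  t_267 = 16;  t_268 = 4
  t_269 = 9;  t_270 = 4;  t_271 = 3;  t_272 = 16;  t_273 = 3;  t_274 = 16
  t_275 = 8;  t_276 = 5;  t_277 = 9;  t_278 = 1;  t_279 = 4;  t_280 = 11
  t_281 = 6;  t_282 = 3;  t_283 = 5;  t_284 = 8;  t_285 = 8;  t_286 = 9
  t_287 = 15;  t_288 = 12;  t_289 = 2;  t_290 = 14;  t_291 = 6;  t_292 = 6
  t_293 = 6;  t_294 = 12;  t_295 = 14;  t_296 = 9;  t_297 = 12;  t_298 = 13
  t_299 = 11;  t_300 = 12;  t_301 = 10;  t_302 = 11;  t_303 = 14;  t_304 = 13
  t_305 = 4;  t_306 = 12;  t_307 = 6;  t_308 = 9;  t_309 = 6;  t_310 = 12
  t_311 = 4;  t_312 = 4;  t_313 = 14;  t_314 = 11;  t_315 = 3;  t_316 = 3
  t_317 = 16;  t_318 = 4;  t_319 = 10;  t_320 = 13;  t_321 = 10;  t_322 = 8
  t_323 = 15;  t_324 = 5;  t_325 = 9;  t_326 = 0;  t_327 = 3;  t_328 = 0
  t_329 = 1;  t_330 = 0;  t_331 = 14;  t_332 = 6;  t_333 = 2;  t_334 = 2
  t_335 = 10;  t_336 = 0;  t_337 = 0;  t_338 = 14;  t_339 = 3;  t_340 = 9
  t_341 = 9;  t_342 = 4;  t_343 = 0;  t_344 = 16;  t_345 = 4;  t_346 = 10
  t_347 = 4;  t_348 = 10;  t_349 = 15;  t_350 = 0;  t_351 = 3;  t_352 = 7
  t_353 = 0;  t_354 = 11;  t_355 = 1;  t_356 = 13;  t_357 = 9;  t_358 = 9
  t_359 = 15;  t_360 = 9;  t_361 = 12;  t_362 = 6;  t_363 = 2;  t_364 = 16
  t_365 = 0;  t_366 = 5;  t_367 = 1;  t_368 = 9;  t_369 = 2;  t_370 = 8
  t_371 = 2;  t_372 = 14;  t_373 = 6;  t_374 = 5;  t_375 = 10;  t_376 = 12
  t_377 = 11;  t_378 = 5;  t_379 = 7;  t_380 = 7;  t_381 = 14;  t_382 = 4
  t_383 = 10;  t_384 = 0;  t_385 = 8;  t_386 = 6;  t_387 = 8
t_388 = 5·8 + 3·6 + 15·8 + 15·0 + 2·10 = 11
t_389 = 5·11 + 3·8 + 15·6 + 15·8 + 2·0 = 0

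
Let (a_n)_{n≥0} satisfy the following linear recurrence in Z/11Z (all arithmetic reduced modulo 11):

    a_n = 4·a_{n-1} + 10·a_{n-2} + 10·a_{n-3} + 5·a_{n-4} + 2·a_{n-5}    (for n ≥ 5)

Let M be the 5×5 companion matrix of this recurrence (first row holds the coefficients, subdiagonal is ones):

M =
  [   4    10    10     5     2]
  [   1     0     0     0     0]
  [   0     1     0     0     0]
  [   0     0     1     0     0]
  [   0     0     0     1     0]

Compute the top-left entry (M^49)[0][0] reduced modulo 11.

8

(M^49)[0][0] is the top entry after applying M 49 times to the unit state (1, 0, 0, 0, 0). Equivalently it is h_{53} for the auxiliary sequence (h_n) obeying the same recurrence with h_4 = 1 and h_i = 0 for 0 ≤ i < 4:
h_5 = 4·1 + 10·0 + 10·0 + 5·0 + 2·0 = 4
h_6 = 4·4 + 10·1 + 10·0 + 5·0 + 2·0 = 4
h_7 = 4·4 + 10·4 + 10·1 + 5·0 + 2·0 = 0
h_8 = 4·0 + 10·4 + 10·4 + 5·1 + 2·0 = 8
h_9 = 4·8 + 10·0 + 10·4 + 5·4 + 2·1 = 6
h_10 = 4·6 + 10·8 + 10·0 + 5·4 + 2·4 = 0
h_11 = 4·0 + 10·6 + 10·8 + 5·0 + 2·4 = 5
h_12 = 4·5 + 10·0 + 10·6 + 5·8 + 2·0 = 10
h_13 = 4·10 + 10·5 + 10·0 + 5·6 + 2·8 = 4
h_14 = 4·4 + 10·10 + 10·5 + 5·0 + 2·6 = 2
h_15 = 4·2 + 10·4 + 10·10 + 5·5 + 2·0 = 8
h_16 = 4·8 + 10·2 + 10·4 + 5·10 + 2·5 = 9
h_17 = 4·9 + 10·8 + 10·2 + 5·4 + 2·10 = 0
h_18 = 4·0 + 10·9 + 10·8 + 5·2 + 2·4 = 1
h_19 = 4·1 + 10·0 + 10·9 + 5·8 + 2·2 = 6
h_20 = 4·6 + 10·1 + 10·0 + 5·9 + 2·8 = 7
h_21 = 4·7 + 10·6 + 10·1 + 5·0 + 2·9 = 6
h_22 = 4·6 + 10·7 + 10·6 + 5·1 + 2·0 = 5
h_23 = 4·5 + 10·6 + 10·7 + 5·6 + 2·1 = 6
h_24 = 4·6 + 10·5 + 10·6 + 5·7 + 2·6 = 5
h_25 = 4·5 + 10·6 + 10·5 + 5·6 + 2·7 = 9
h_26 = 4·9 + 10·5 + 10·6 + 5·5 + 2·6 = 7
h_27 = 4·7 + 10·9 + 10·5 + 5·6 + 2·5 = 10
h_28 = 4·10 + 10·7 + 10·9 + 5·5 + 2·6 = 6
h_29 = 4·6 + 10·10 + 10·7 + 5·9 + 2·5 = 7
h_30 = 4·7 + 10·6 + 10·10 + 5·7 + 2·9 = 10
h_31 = 4·10 + 10·7 + 10·6 + 5·10 + 2·7 = 3
h_32 = 4·3 + 10·10 + 10·7 + 5·6 + 2·10 = 1
h_33 = 4·1 + 10·3 + 10·10 + 5·7 + 2·6 = 5
h_34 = 4·5 + 10·1 + 10·3 + 5·10 + 2·7 = 3
h_35 = 4·3 + 10·5 + 10·1 + 5·3 + 2·10 = 8
h_36 = 4·8 + 10·3 + 10·5 + 5·1 + 2·3 = 2
h_37 = 4·2 + 10·8 + 10·3 + 5·5 + 2·1 = 2
h_38 = 4·2 + 10·2 + 10·8 + 5·3 + 2·5 = 1
h_39 = 4·1 + 10·2 + 10·2 + 5·8 + 2·3 = 2
h_40 = 4·2 + 10·1 + 10·2 + 5·2 + 2·8 = 9
h_41 = 4·9 + 10·2 + 10·1 + 5·2 + 2·2 = 3
h_42 = 4·3 + 10·9 + 10·2 + 5·1 + 2·2 = 10
h_43 = 4·10 + 10·3 + 10·9 + 5·2 + 2·1 = 7
h_44 = 4·7 + 10·10 + 10·3 + 5·9 + 2·2 = 9
h_45 = 4·9 + 10·7 + 10·10 + 5·3 + 2·9 = 8
h_46 = 4·8 + 10·9 + 10·7 + 5·10 + 2·3 = 6
h_47 = 4·6 + 10·8 + 10·9 + 5·7 + 2·10 = 7
h_48 = 4·7 + 10·6 + 10·8 + 5·9 + 2·7 = 7
h_49 = 4·7 + 10·7 + 10·6 + 5·8 + 2·9 = 7
h_50 = 4·7 + 10·7 + 10·7 + 5·6 + 2·8 = 5
h_51 = 4·5 + 10·7 + 10·7 + 5·7 + 2·6 = 9
h_52 = 4·9 + 10·5 + 10·7 + 5·7 + 2·7 = 7
h_53 = 4·7 + 10·9 + 10·5 + 5·7 + 2·7 = 8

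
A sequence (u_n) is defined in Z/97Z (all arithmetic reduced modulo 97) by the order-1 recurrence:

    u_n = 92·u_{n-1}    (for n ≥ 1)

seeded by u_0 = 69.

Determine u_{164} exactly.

u_1 = 92·69 = 43
u_2 = 92·43 = 76
u_3 = 92·76 = 8
u_4 = 92·8 = 57
u_5 = 92·57 = 6
u_6 = 92·6 = 67
u_7 = 92·67 = 53
u_8 = 92·53 = 26
u_9 = 92·26 = 64
u_10 = 92·64 = 68
u_11 = 92·68 = 48
u_12 = 92·48 = 51
u_13 = 92·51 = 36
u_14 = 92·36 = 14
u_15 = 92·14 = 27
u_16 = 92·27 = 59
u_17 = 92·59 = 93
u_18 = 92·93 = 20
u_19 = 92·20 = 94
u_20 = 92·94 = 15
u_21 = 92·15 = 22
u_22 = 92·22 = 84
u_23 = 92·84 = 65
u_24 = 92·65 = 63
u_25 = 92·63 = 73
u_26 = 92·73 = 23
u_27 = 92·23 = 79
u_28 = 92·79 = 90
u_29 = 92·90 = 35
u_30 = 92·35 = 19
u_31 = 92·19 = 2
u_32 = 92·2 = 87
u_33 = 92·87 = 50
u_34 = 92·50 = 41
u_35 = 92·41 = 86
u_36 = 92·86 = 55
u_37 = 92·55 = 16
u_38 = 92·16 = 17
u_39 = 92·17 = 12
u_40 = 92·12 = 37
u_41 = 92·37 = 9
u_42 = 92·9 = 52
u_43 = 92·52 = 31
u_44 = 92·31 = 39
u_45 = 92·39 = 96
u_46 = 92·96 = 5
u_47 = 92·5 = 72
u_48 = 92·72 = 28
u_49 = 92·28 = 54
u_50 = 92·54 = 21
u_51 = 92·21 = 89
u_52 = 92·89 = 40
u_53 = 92·40 = 91
u_54 = 92·91 = 30
u_55 = 92·30 = 44
u_56 = 92·44 = 71
u_57 = 92·71 = 33
u_58 = 92·33 = 29
u_59 = 92·29 = 49
u_60 = 92·49 = 46
u_61 = 92·46 = 61
u_62 = 92·61 = 83
u_63 = 92·83 = 70
u_64 = 92·70 = 38
u_65 = 92·38 = 4
u_66 = 92·4 = 77
u_67 = 92·77 = 3
u_68 = 92·3 = 82
u_69 = 92·82 = 75
u_70 = 92·75 = 13
u_71 = 92·13 = 32
u_72 = 92·32 = 34
u_73 = 92·34 = 24
u_74 = 92·24 = 74
u_75 = 92·74 = 18
u_76 = 92·18 = 7
u_77 = 92·7 = 62
u_78 = 92·62 = 78
u_79 = 92·78 = 95
u_80 = 92·95 = 10
u_81 = 92·10 = 47
u_82 = 92·47 = 56
u_83 = 92·56 = 11
u_84 = 92·11 = 42
u_85 = 92·42 = 81
u_86 = 92·81 = 80
u_87 = 92·80 = 85
u_88 = 92·85 = 60
u_89 = 92·60 = 88
u_90 = 92·88 = 45
u_91 = 92·45 = 66
u_92 = 92·66 = 58
u_93 = 92·58 = 1
u_94 = 92·1 = 92
u_95 = 92·92 = 25
u_96 = 92·25 = 69
u_97 = 92·69 = 43
u_98 = 92·43 = 76
u_99 = 92·76 = 8
u_100 = 92·8 = 57
u_101 = 92·57 = 6
u_102 = 92·6 = 67
u_103 = 92·67 = 53
u_104 = 92·53 = 26
u_105 = 92·26 = 64
u_106 = 92·64 = 68
u_107 = 92·68 = 48
u_108 = 92·48 = 51
u_109 = 92·51 = 36
u_110 = 92·36 = 14
u_111 = 92·14 = 27
u_112 = 92·27 = 59
u_113 = 92·59 = 93
u_114 = 92·93 = 20
u_115 = 92·20 = 94
u_116 = 92·94 = 15
u_117 = 92·15 = 22
u_118 = 92·22 = 84
u_119 = 92·84 = 65
u_120 = 92·65 = 63
u_121 = 92·63 = 73
u_122 = 92·73 = 23
u_123 = 92·23 = 79
u_124 = 92·79 = 90
u_125 = 92·90 = 35
u_126 = 92·35 = 19
u_127 = 92·19 = 2
u_128 = 92·2 = 87
u_129 = 92·87 = 50
u_130 = 92·50 = 41
u_131 = 92·41 = 86
u_132 = 92·86 = 55
u_133 = 92·55 = 16
u_134 = 92·16 = 17
u_135 = 92·17 = 12
u_136 = 92·12 = 37
u_137 = 92·37 = 9
u_138 = 92·9 = 52
u_139 = 92·52 = 31
u_140 = 92·31 = 39
u_141 = 92·39 = 96
u_142 = 92·96 = 5
u_143 = 92·5 = 72
u_144 = 92·72 = 28
u_145 = 92·28 = 54
u_146 = 92·54 = 21
u_147 = 92·21 = 89
u_148 = 92·89 = 40
u_149 = 92·40 = 91
u_150 = 92·91 = 30
u_151 = 92·30 = 44
u_152 = 92·44 = 71
u_153 = 92·71 = 33
u_154 = 92·33 = 29
u_155 = 92·29 = 49
u_156 = 92·49 = 46
u_157 = 92·46 = 61
u_158 = 92·61 = 83
u_159 = 92·83 = 70
u_160 = 92·70 = 38
u_161 = 92·38 = 4
u_162 = 92·4 = 77
u_163 = 92·77 = 3
u_164 = 92·3 = 82

82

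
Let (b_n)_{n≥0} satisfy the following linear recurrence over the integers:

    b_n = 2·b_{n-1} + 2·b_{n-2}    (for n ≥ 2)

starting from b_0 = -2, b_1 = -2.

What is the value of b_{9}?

b_2 = 2·-2 + 2·-2 = -8
b_3 = 2·-8 + 2·-2 = -20
b_4 = 2·-20 + 2·-8 = -56
b_5 = 2·-56 + 2·-20 = -152
b_6 = 2·-152 + 2·-56 = -416
b_7 = 2·-416 + 2·-152 = -1136
b_8 = 2·-1136 + 2·-416 = -3104
b_9 = 2·-3104 + 2·-1136 = -8480

-8480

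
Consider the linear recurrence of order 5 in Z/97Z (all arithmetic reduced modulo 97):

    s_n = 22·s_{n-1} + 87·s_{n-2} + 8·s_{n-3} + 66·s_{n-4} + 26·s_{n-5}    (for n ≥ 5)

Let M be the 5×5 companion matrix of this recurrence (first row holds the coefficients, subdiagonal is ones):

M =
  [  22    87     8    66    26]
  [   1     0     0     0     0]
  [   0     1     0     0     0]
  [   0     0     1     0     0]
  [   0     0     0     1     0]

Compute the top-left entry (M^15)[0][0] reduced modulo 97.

(M^15)[0][0] is the top entry after applying M 15 times to the unit state (1, 0, 0, 0, 0). Equivalently it is h_{19} for the auxiliary sequence (h_n) obeying the same recurrence with h_4 = 1 and h_i = 0 for 0 ≤ i < 4:
h_5 = 22·1 + 87·0 + 8·0 + 66·0 + 26·0 = 22
h_6 = 22·22 + 87·1 + 8·0 + 66·0 + 26·0 = 86
h_7 = 22·86 + 87·22 + 8·1 + 66·0 + 26·0 = 31
h_8 = 22·31 + 87·86 + 8·22 + 66·1 + 26·0 = 64
h_9 = 22·64 + 87·31 + 8·86 + 66·22 + 26·1 = 63
h_10 = 22·63 + 87·64 + 8·31 + 66·86 + 26·22 = 64
h_11 = 22·64 + 87·63 + 8·64 + 66·31 + 26·86 = 43
h_12 = 22·43 + 87·64 + 8·63 + 66·64 + 26·31 = 20
h_13 = 22·20 + 87·43 + 8·64 + 66·63 + 26·64 = 39
h_14 = 22·39 + 87·20 + 8·43 + 66·64 + 26·63 = 74
h_15 = 22·74 + 87·39 + 8·20 + 66·43 + 26·64 = 80
h_16 = 22·80 + 87·74 + 8·39 + 66·20 + 26·43 = 84
h_17 = 22·84 + 87·80 + 8·74 + 66·39 + 26·20 = 78
h_18 = 22·78 + 87·84 + 8·80 + 66·74 + 26·39 = 42
h_19 = 22·42 + 87·78 + 8·84 + 66·80 + 26·74 = 66

66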